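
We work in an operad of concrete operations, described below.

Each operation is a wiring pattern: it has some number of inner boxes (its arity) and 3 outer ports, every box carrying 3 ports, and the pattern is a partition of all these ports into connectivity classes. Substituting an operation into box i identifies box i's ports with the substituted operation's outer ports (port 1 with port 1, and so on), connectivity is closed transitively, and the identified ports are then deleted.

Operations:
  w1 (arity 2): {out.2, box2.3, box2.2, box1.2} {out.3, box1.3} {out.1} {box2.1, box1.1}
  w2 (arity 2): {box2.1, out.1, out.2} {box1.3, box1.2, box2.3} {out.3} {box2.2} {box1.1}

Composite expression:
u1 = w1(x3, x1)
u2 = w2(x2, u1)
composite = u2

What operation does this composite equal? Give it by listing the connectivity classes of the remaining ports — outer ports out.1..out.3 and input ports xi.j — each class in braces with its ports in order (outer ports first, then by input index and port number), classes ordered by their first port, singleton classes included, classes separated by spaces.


{out.1, out.2} {out.3} {x1.1, x3.1} {x1.2, x1.3, x3.2} {x2.1} {x2.2, x2.3, x3.3}


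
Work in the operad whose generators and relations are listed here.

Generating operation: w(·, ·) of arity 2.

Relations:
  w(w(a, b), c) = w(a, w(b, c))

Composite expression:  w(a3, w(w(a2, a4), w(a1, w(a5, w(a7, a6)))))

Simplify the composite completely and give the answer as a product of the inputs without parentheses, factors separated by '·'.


a3 · a2 · a4 · a1 · a5 · a7 · a6

Key point: w is associative — brackets drop, the a-order remains.
w(a2, a4) linearizes to a2 · a4
w(a7, a6) linearizes to a7 · a6
w(a5, w(a7, a6)) linearizes to a5 · a7 · a6
w(a1, w(a5, w(a7, a6))) linearizes to a1 · a5 · a7 · a6
w(w(a2, a4), w(a1, w(a5, w(a7, a6)))) linearizes to a2 · a4 · a1 · a5 · a7 · a6
w(a3, w(w(a2, a4), w(a1, w(a5, w(a7, a6))))) linearizes to a3 · a2 · a4 · a1 · a5 · a7 · a6


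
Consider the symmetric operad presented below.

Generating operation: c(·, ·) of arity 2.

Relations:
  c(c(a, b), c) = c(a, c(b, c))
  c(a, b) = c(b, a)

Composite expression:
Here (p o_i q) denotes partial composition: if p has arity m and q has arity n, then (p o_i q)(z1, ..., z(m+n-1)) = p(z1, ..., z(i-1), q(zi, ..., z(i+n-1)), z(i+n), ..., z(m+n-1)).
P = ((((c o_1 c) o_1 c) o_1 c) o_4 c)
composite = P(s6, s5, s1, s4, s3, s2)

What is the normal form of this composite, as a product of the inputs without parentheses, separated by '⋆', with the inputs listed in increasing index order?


s1 ⋆ s2 ⋆ s3 ⋆ s4 ⋆ s5 ⋆ s6


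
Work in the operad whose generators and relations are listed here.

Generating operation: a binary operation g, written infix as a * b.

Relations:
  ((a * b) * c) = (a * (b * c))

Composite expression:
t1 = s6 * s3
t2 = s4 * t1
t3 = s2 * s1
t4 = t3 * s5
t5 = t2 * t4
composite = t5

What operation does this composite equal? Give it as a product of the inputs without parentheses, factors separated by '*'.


s4 * s6 * s3 * s2 * s1 * s5

Associativity of g dissolves the nesting; only the s-input order survives.
(s6 * s3) flattens to s6 * s3
(s4 * (s6 * s3)) flattens to s4 * s6 * s3
(s2 * s1) flattens to s2 * s1
((s2 * s1) * s5) flattens to s2 * s1 * s5
((s4 * (s6 * s3)) * ((s2 * s1) * s5)) flattens to s4 * s6 * s3 * s2 * s1 * s5


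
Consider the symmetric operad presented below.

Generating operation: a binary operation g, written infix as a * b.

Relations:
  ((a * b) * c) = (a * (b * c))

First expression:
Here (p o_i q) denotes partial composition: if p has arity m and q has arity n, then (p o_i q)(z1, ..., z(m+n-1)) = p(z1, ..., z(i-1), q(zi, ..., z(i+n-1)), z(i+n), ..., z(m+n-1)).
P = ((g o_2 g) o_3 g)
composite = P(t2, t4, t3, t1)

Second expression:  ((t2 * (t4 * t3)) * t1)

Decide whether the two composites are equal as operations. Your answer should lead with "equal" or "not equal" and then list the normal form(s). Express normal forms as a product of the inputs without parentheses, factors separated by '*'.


equal; both compose to t2 * t4 * t3 * t1

In normal form, the first expression is t2 * t4 * t3 * t1
In normal form, the second expression is t2 * t4 * t3 * t1
Both agree, so they are equal.


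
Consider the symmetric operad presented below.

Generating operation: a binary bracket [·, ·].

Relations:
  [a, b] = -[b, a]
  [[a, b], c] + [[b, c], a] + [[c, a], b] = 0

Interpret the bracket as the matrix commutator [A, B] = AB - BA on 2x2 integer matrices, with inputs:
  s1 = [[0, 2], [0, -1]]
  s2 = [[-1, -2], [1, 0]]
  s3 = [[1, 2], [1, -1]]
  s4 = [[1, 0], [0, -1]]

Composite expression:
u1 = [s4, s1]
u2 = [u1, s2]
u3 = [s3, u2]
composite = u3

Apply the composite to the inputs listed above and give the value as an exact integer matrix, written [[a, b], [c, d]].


[[-4, -8], [8, 4]]

[s4, s1] = [[0, 4], [0, 0]]
[[s4, s1], s2] = [[4, 4], [0, -4]]
[s3, [[s4, s1], s2]] = [[-4, -8], [8, 4]]


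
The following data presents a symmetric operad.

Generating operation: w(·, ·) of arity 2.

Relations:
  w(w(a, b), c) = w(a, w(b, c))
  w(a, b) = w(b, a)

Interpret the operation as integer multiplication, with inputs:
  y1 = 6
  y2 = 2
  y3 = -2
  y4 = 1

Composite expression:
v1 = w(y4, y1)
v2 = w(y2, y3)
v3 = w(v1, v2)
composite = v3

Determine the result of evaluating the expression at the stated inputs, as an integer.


-24

w(y4, y1) = 6
w(y2, y3) = -4
w(w(y4, y1), w(y2, y3)) = -24


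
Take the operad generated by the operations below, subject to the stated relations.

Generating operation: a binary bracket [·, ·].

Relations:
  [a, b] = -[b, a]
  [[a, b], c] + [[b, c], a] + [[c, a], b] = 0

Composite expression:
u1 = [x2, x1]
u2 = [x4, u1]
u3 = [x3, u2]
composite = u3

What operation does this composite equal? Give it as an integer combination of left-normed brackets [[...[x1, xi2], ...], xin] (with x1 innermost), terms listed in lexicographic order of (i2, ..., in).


-[[[x1, x2], x4], x3]

In the tensor algebra, words opening x1 carry the x1-anchored form.
Composite bracket: [x3, [x4, [x2, x1]]]
Expanding via [a, b] = ab - ba: 8 signed words (2^3 = 8).
Only words starting with x1 matter:
  word x1x2x4x3 has sign -1, contributing -[[[x1, x2], x4], x3]


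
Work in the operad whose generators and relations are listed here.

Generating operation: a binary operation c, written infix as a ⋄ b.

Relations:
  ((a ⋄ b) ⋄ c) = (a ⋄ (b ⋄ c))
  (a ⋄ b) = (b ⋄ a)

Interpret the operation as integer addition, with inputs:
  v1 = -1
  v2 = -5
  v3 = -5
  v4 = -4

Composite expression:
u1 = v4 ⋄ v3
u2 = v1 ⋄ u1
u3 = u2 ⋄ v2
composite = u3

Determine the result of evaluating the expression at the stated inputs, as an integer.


-15

(v4 ⋄ v3) = -9
(v1 ⋄ (v4 ⋄ v3)) = -10
((v1 ⋄ (v4 ⋄ v3)) ⋄ v2) = -15


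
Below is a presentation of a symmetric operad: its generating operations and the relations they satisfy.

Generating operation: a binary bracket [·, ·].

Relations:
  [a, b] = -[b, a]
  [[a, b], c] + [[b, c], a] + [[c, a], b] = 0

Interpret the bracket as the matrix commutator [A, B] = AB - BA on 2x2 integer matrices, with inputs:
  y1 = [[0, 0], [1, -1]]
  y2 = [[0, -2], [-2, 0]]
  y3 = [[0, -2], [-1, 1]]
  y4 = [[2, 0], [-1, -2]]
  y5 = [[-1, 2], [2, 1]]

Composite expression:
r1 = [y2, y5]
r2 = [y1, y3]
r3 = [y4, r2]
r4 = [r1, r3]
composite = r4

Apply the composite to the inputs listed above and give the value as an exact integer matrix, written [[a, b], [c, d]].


[[48, -16], [-16, -48]]

[y2, y5] = [[0, -4], [4, 0]]
[y1, y3] = [[2, -2], [0, -2]]
[y4, [y1, y3]] = [[-2, -8], [-4, 2]]
[[y2, y5], [y4, [y1, y3]]] = [[48, -16], [-16, -48]]


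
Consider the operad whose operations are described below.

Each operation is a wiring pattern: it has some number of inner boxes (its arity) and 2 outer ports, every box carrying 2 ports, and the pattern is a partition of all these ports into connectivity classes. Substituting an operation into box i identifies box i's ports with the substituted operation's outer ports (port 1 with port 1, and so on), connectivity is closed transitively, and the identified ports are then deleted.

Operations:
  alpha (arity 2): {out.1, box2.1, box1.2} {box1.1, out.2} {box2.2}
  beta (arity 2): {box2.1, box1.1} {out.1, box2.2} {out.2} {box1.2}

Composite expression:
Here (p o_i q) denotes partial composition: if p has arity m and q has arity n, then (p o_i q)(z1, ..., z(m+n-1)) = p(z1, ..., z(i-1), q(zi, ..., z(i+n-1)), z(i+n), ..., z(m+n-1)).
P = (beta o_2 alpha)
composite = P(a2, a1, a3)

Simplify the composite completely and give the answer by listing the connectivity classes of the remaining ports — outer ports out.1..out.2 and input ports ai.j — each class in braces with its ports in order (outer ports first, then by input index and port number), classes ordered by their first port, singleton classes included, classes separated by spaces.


Connectivity passes through glued beta-boundaries; trace each wire chain.
alpha over (a1, a3) gives {out.1, a1.2, a3.1} {out.2, a1.1} {a3.2}, out.j being that stage's outer ports
beta over (a2, a1, a3) gives {out.1, a1.1} {out.2} {a1.2, a2.1, a3.1} {a2.2} {a3.2}, out.j being that stage's outer ports

{out.1, a1.1} {out.2} {a1.2, a2.1, a3.1} {a2.2} {a3.2}


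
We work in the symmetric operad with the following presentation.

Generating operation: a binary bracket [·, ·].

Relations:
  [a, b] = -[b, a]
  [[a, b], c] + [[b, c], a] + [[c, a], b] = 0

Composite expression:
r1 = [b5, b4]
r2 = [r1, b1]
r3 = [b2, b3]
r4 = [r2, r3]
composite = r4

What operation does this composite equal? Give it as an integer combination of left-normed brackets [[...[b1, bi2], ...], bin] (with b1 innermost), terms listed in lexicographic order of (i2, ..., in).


[[[[b1, b4], b5], b2], b3] - [[[[b1, b4], b5], b3], b2] - [[[[b1, b5], b4], b2], b3] + [[[[b1, b5], b4], b3], b2]

Antisymmetry and Jacobi reduce to b1-anchored left-normed brackets.
Composite bracket: [[[b5, b4], b1], [b2, b3]]
Under [a, b] = ab - ba we get 16 signed associative words (2^4 = 16).
Coefficients come from the b1-initial words:
  sign of b1b4b5b2b3 is +1, so it contributes +[[[[b1, b4], b5], b2], b3]
  sign of b1b4b5b3b2 is -1, so it contributes -[[[[b1, b4], b5], b3], b2]
  sign of b1b5b4b2b3 is -1, so it contributes -[[[[b1, b5], b4], b2], b3]
  sign of b1b5b4b3b2 is +1, so it contributes +[[[[b1, b5], b4], b3], b2]


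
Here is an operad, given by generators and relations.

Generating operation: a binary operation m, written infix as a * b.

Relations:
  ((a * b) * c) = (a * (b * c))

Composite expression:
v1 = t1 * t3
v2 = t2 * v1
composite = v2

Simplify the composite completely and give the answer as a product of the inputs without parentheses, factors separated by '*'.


Every regrouping of m is equal, so read the t-inputs in written order.
(t1 * t3) spells out as t1 * t3
(t2 * (t1 * t3)) spells out as t2 * t1 * t3

t2 * t1 * t3


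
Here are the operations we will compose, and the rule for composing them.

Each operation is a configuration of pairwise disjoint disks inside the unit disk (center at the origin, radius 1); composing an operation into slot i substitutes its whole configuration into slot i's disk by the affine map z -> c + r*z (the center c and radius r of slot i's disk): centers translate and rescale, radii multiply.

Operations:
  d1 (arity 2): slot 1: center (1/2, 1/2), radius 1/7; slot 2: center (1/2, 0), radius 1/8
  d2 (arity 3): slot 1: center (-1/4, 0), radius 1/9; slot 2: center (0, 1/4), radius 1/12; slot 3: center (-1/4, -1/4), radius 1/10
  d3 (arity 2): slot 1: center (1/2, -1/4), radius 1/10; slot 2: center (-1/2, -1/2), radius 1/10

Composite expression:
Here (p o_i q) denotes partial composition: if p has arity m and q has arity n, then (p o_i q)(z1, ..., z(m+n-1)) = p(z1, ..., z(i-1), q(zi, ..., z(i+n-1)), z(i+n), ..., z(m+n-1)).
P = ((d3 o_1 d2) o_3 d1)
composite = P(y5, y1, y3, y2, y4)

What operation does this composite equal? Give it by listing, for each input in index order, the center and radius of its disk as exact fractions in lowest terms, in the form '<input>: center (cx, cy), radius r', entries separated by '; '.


Follow each y-input down from d3: c' goes to c + r*c', radius to r*r'.
y5: after 2 affine steps, its disk has center (19/40, -1/4), radius 1/90
y1: after 2 affine steps, its disk has center (1/2, -9/40), radius 1/120
y3: after 3 affine steps, its disk has center (12/25, -27/100), radius 1/700
y2: after 3 affine steps, its disk has center (12/25, -11/40), radius 1/800
y4: after 1 affine step, its disk has center (-1/2, -1/2), radius 1/10

y1: center (1/2, -9/40), radius 1/120; y2: center (12/25, -11/40), radius 1/800; y3: center (12/25, -27/100), radius 1/700; y4: center (-1/2, -1/2), radius 1/10; y5: center (19/40, -1/4), radius 1/90


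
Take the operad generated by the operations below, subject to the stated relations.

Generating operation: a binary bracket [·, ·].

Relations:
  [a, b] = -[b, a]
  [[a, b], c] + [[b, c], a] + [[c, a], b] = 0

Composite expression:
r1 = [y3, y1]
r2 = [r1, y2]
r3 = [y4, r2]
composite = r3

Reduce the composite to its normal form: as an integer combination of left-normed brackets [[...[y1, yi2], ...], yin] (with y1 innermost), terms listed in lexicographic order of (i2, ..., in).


[[[y1, y3], y2], y4]

A multilinear Lie element is pinned by y1-initial words (y1 innermost).
Composite bracket: [y4, [[y3, y1], y2]]
Each bracket splits as ab - ba, giving 8 signed words (2^3 = 8).
Keep just the words that open with y1:
  word y1y3y2y4 has sign +1, contributing +[[[y1, y3], y2], y4]


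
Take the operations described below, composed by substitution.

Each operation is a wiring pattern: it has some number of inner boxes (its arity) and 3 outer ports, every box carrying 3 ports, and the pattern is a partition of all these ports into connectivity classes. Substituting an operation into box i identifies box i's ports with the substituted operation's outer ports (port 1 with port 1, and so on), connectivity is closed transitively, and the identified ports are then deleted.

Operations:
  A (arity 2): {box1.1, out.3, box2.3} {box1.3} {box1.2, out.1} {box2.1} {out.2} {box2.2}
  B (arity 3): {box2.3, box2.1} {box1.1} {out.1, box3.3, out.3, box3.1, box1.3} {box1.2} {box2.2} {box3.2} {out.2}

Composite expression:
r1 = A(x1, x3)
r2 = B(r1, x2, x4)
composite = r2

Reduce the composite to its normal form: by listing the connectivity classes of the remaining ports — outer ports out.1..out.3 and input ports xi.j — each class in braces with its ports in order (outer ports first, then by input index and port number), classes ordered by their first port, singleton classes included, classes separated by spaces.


After gluing at B, chains via deleted ports link the x-ports.
A over (x1, x3) gives {out.1, x1.2} {out.2} {out.3, x1.1, x3.3} {x1.3} {x3.1} {x3.2}, out.j being that stage's outer ports
B over (x1, x3, x2, x4) gives {out.1, out.3, x1.1, x3.3, x4.1, x4.3} {out.2} {x1.2} {x1.3} {x2.1, x2.3} {x2.2} {x3.1} {x3.2} {x4.2}, out.j being that stage's outer ports

{out.1, out.3, x1.1, x3.3, x4.1, x4.3} {out.2} {x1.2} {x1.3} {x2.1, x2.3} {x2.2} {x3.1} {x3.2} {x4.2}


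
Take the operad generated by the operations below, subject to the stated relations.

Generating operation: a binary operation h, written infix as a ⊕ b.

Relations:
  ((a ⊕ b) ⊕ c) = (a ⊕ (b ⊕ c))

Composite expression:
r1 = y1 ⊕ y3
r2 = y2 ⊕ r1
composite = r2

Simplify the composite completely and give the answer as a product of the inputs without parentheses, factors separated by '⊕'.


y2 ⊕ y1 ⊕ y3


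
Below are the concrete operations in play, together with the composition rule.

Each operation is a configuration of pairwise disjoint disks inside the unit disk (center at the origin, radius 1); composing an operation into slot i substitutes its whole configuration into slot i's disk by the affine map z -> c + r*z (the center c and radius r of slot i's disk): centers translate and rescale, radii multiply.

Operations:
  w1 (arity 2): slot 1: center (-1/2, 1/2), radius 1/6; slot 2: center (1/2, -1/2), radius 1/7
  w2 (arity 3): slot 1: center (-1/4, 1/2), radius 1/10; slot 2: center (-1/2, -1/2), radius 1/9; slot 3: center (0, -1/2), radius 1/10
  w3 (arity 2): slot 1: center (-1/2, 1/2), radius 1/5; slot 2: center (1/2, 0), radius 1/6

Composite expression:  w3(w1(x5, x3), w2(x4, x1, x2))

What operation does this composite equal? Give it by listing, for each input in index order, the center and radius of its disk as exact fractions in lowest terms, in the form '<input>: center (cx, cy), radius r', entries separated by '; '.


Nesting under w3 composes maps z -> c + r*z down each x-path.
tracing x5 down its 2-map path: center (-3/5, 3/5), radius 1/30
tracing x3 down its 2-map path: center (-2/5, 2/5), radius 1/35
tracing x4 down its 2-map path: center (11/24, 1/12), radius 1/60
tracing x1 down its 2-map path: center (5/12, -1/12), radius 1/54
tracing x2 down its 2-map path: center (1/2, -1/12), radius 1/60

x1: center (5/12, -1/12), radius 1/54; x2: center (1/2, -1/12), radius 1/60; x3: center (-2/5, 2/5), radius 1/35; x4: center (11/24, 1/12), radius 1/60; x5: center (-3/5, 3/5), radius 1/30


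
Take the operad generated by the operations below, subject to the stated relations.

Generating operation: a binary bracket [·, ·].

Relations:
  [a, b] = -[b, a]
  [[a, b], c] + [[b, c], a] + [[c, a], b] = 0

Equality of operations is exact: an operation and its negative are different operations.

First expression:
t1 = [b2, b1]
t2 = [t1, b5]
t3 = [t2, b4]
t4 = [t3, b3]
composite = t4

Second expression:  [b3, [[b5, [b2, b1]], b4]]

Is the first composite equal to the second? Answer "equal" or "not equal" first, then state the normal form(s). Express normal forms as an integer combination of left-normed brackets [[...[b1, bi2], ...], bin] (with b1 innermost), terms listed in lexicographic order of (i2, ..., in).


In normal form, the first expression is -[[[[b1, b2], b5], b4], b3]
In normal form, the second expression is -[[[[b1, b2], b5], b4], b3]
The forms coincide; equal.

equal; the common form is -[[[[b1, b2], b5], b4], b3]


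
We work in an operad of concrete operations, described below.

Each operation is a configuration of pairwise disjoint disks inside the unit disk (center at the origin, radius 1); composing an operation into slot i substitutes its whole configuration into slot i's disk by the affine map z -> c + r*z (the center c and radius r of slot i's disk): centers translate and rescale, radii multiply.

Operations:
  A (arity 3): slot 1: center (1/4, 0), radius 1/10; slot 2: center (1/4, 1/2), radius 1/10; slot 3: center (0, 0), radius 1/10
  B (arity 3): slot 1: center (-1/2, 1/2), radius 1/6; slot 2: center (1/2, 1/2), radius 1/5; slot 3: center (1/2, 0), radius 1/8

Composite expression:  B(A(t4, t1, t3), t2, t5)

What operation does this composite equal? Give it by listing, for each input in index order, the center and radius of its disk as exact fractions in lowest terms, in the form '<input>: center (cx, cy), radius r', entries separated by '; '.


t1: center (-11/24, 7/12), radius 1/60; t2: center (1/2, 1/2), radius 1/5; t3: center (-1/2, 1/2), radius 1/60; t4: center (-11/24, 1/2), radius 1/60; t5: center (1/2, 0), radius 1/8

Affine substitution under B: radii multiply and t-centers shift.
for t4, the 2-step affine chain lands on center (-11/24, 1/2), radius 1/60
for t1, the 2-step affine chain lands on center (-11/24, 7/12), radius 1/60
for t3, the 2-step affine chain lands on center (-1/2, 1/2), radius 1/60
for t2, the 1-step affine chain lands on center (1/2, 1/2), radius 1/5
for t5, the 1-step affine chain lands on center (1/2, 0), radius 1/8


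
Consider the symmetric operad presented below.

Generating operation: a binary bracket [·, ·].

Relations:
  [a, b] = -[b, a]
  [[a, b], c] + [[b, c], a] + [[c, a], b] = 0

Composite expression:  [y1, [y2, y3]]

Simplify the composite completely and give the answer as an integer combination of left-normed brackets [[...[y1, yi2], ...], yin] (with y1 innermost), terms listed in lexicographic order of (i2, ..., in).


[[y1, y2], y3] - [[y1, y3], y2]

A multilinear Lie element is pinned by y1-initial words (y1 innermost).
Composite bracket: [y1, [y2, y3]]
Applying ab - ba throughout gives 4 signed words (2^2 = 4).
Only words starting with y1 matter:
  y1y2y3 (sign +1) contributes +[[y1, y2], y3]
  y1y3y2 (sign -1) contributes -[[y1, y3], y2]


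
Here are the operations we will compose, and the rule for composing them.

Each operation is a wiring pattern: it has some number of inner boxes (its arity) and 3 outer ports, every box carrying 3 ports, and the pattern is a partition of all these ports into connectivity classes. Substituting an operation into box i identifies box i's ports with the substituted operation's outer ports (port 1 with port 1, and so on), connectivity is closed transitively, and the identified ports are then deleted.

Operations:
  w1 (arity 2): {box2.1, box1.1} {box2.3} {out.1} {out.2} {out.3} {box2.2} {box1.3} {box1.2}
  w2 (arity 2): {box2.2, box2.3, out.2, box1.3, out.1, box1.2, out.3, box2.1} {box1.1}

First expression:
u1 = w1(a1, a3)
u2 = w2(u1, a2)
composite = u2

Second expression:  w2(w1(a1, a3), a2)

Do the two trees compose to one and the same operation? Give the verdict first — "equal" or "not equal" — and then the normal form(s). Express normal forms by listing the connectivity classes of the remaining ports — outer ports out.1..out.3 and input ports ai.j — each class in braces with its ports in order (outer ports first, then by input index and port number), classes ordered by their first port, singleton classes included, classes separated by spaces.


equal; both compose to {out.1, out.2, out.3, a2.1, a2.2, a2.3} {a1.1, a3.1} {a1.2} {a1.3} {a3.2} {a3.3}

Reducing the first expression gives {out.1, out.2, out.3, a2.1, a2.2, a2.3} {a1.1, a3.1} {a1.2} {a1.3} {a3.2} {a3.3}
Reducing the second expression gives {out.1, out.2, out.3, a2.1, a2.2, a2.3} {a1.1, a3.1} {a1.2} {a1.3} {a3.2} {a3.3}
Same normal form: equal.


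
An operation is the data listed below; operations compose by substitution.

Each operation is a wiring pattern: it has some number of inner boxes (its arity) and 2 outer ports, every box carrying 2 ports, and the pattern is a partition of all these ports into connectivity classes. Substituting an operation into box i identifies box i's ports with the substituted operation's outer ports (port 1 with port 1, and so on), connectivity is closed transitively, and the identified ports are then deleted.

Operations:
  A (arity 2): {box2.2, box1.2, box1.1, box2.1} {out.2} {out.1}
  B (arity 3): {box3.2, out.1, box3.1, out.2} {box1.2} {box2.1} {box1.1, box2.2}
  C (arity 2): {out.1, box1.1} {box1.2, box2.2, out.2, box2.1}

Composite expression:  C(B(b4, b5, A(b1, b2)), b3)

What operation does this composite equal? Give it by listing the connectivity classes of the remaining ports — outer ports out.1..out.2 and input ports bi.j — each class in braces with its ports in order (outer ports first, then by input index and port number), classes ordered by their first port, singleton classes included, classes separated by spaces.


{out.1, out.2, b3.1, b3.2} {b1.1, b1.2, b2.1, b2.2} {b4.1, b5.2} {b4.2} {b5.1}

Connectivity passes through glued C-boundaries; trace each wire chain.
the subtree at A composes to {out.1} {out.2} {b1.1, b1.2, b2.1, b2.2} on (b1, b2); out.j = own outer ports
the subtree at B composes to {out.1, out.2} {b1.1, b1.2, b2.1, b2.2} {b4.1, b5.2} {b4.2} {b5.1} on (b4, b5, b1, b2); out.j = own outer ports
the subtree at C composes to {out.1, out.2, b3.1, b3.2} {b1.1, b1.2, b2.1, b2.2} {b4.1, b5.2} {b4.2} {b5.1} on (b4, b5, b1, b2, b3); out.j = own outer ports


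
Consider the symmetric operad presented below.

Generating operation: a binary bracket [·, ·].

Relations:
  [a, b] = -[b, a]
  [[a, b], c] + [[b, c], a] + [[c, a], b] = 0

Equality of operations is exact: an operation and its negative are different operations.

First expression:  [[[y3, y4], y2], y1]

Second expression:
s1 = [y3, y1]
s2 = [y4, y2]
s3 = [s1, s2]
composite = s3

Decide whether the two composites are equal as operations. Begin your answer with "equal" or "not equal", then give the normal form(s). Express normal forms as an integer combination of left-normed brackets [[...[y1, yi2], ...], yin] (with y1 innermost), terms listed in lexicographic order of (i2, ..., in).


not equal; first: [[[y1, y2], y3], y4] - [[[y1, y2], y4], y3] - [[[y1, y3], y4], y2] + [[[y1, y4], y3], y2]; second: [[[y1, y3], y2], y4] - [[[y1, y3], y4], y2]


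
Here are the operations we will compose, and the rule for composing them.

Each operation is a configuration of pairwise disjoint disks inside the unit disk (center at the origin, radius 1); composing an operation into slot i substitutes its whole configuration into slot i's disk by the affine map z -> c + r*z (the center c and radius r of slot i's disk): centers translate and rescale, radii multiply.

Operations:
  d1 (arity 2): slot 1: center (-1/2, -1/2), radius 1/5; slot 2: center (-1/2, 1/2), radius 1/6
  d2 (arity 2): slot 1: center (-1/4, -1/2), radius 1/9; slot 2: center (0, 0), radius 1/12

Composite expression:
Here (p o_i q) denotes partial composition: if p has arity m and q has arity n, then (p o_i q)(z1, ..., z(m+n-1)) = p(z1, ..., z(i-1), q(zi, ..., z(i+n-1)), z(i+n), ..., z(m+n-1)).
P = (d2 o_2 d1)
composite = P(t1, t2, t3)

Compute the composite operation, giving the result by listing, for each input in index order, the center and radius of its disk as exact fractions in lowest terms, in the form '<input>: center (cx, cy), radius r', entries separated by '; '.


t1: center (-1/4, -1/2), radius 1/9; t2: center (-1/24, -1/24), radius 1/60; t3: center (-1/24, 1/24), radius 1/72

Below d2, radii multiply path by path; the t-disk centers shift.
tracing t1 down its 1-map path: center (-1/4, -1/2), radius 1/9
tracing t2 down its 2-map path: center (-1/24, -1/24), radius 1/60
tracing t3 down its 2-map path: center (-1/24, 1/24), radius 1/72


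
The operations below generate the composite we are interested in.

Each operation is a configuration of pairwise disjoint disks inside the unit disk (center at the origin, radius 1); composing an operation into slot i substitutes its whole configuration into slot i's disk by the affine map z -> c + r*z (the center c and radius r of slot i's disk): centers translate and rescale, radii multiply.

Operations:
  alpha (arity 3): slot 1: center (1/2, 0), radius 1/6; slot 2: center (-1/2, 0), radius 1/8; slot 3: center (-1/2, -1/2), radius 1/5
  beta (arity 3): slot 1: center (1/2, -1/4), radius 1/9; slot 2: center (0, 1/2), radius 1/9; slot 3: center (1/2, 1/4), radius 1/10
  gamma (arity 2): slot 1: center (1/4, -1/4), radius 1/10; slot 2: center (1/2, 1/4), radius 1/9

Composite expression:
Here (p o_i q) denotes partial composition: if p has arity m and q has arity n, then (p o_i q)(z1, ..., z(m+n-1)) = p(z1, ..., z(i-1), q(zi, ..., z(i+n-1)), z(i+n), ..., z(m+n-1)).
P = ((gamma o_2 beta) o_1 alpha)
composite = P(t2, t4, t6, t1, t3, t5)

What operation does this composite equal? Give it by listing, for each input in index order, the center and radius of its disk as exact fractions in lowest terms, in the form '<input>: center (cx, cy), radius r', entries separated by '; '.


Each t-disk chains the slot maps above it in gamma; radii multiply.
tracing t2 down its 2-map path: center (3/10, -1/4), radius 1/60
tracing t4 down its 2-map path: center (1/5, -1/4), radius 1/80
tracing t6 down its 2-map path: center (1/5, -3/10), radius 1/50
tracing t1 down its 2-map path: center (5/9, 2/9), radius 1/81
tracing t3 down its 2-map path: center (1/2, 11/36), radius 1/81
tracing t5 down its 2-map path: center (5/9, 5/18), radius 1/90

t1: center (5/9, 2/9), radius 1/81; t2: center (3/10, -1/4), radius 1/60; t3: center (1/2, 11/36), radius 1/81; t4: center (1/5, -1/4), radius 1/80; t5: center (5/9, 5/18), radius 1/90; t6: center (1/5, -3/10), radius 1/50


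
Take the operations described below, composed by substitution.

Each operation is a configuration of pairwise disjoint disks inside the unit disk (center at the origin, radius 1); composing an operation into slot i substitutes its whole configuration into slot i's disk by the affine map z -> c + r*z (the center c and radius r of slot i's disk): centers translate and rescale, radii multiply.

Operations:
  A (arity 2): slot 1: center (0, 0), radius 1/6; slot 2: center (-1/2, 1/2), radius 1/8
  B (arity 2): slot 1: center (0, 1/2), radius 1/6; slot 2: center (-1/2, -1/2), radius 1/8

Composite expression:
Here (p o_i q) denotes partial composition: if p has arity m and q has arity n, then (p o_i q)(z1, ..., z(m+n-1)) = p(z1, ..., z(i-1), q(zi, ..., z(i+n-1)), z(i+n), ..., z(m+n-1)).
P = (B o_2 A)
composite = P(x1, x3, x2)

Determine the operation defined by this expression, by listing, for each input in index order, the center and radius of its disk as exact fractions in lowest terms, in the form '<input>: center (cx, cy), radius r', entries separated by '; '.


x1: center (0, 1/2), radius 1/6; x2: center (-9/16, -7/16), radius 1/64; x3: center (-1/2, -1/2), radius 1/48

Only the slot chain above each x matters under B; compose those maps.
input x1: applying the 1 nested substitution gives center (0, 1/2), radius 1/6
input x3: applying the 2 nested substitutions gives center (-1/2, -1/2), radius 1/48
input x2: applying the 2 nested substitutions gives center (-9/16, -7/16), radius 1/64


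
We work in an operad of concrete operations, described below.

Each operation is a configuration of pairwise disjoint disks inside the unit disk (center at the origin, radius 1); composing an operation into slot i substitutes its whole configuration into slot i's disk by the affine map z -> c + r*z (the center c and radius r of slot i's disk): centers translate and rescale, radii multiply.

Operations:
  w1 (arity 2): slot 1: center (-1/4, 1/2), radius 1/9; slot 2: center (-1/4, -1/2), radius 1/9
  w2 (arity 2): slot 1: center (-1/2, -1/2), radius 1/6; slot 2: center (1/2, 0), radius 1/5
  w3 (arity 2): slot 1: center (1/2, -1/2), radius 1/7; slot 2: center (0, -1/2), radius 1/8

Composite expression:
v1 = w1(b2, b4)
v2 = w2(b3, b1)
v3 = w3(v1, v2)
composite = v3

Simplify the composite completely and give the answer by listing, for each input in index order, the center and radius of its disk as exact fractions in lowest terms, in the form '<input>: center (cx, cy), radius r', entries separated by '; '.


b1: center (1/16, -1/2), radius 1/40; b2: center (13/28, -3/7), radius 1/63; b3: center (-1/16, -9/16), radius 1/48; b4: center (13/28, -4/7), radius 1/63

Only the slot chain above each b matters under w3; compose those maps.
b2: after 2 affine steps, its disk has center (13/28, -3/7), radius 1/63
b4: after 2 affine steps, its disk has center (13/28, -4/7), radius 1/63
b3: after 2 affine steps, its disk has center (-1/16, -9/16), radius 1/48
b1: after 2 affine steps, its disk has center (1/16, -1/2), radius 1/40


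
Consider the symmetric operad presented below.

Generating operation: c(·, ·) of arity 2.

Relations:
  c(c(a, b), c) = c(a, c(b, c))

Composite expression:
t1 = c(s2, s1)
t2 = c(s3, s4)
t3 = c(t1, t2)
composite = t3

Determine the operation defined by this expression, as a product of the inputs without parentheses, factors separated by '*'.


s2 * s1 * s3 * s4

Under associativity of c, the answer is the s's in reading order.
c(s2, s1) spells out as s2 * s1
c(s3, s4) spells out as s3 * s4
c(c(s2, s1), c(s3, s4)) spells out as s2 * s1 * s3 * s4


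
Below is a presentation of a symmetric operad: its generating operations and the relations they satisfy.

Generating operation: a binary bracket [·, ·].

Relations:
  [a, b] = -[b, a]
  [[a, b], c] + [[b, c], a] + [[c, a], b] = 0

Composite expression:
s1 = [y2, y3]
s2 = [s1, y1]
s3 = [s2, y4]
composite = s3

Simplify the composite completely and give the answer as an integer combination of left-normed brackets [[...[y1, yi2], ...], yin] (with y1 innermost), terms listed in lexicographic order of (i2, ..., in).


-[[[y1, y2], y3], y4] + [[[y1, y3], y2], y4]

Antisymmetry and Jacobi reduce to y1-anchored left-normed brackets.
Composite bracket: [[[y2, y3], y1], y4]
Applying ab - ba throughout gives 8 signed words (2^3 = 8).
Keep just the words that open with y1:
  from y1y2y3y4, sign -1: term -[[[y1, y2], y3], y4]
  from y1y3y2y4, sign +1: term +[[[y1, y3], y2], y4]


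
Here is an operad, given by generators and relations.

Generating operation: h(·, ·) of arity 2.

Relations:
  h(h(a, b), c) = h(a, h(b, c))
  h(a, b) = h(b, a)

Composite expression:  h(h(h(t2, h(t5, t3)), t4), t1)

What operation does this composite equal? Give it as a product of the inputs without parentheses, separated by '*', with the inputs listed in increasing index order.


t1 * t2 * t3 * t4 * t5

Shape and order are irrelevant to h; the t-input set decides.
h(t5, t3) linearizes to t5 * t3
h(t2, h(t5, t3)) linearizes to t2 * t5 * t3
h(h(t2, h(t5, t3)), t4) linearizes to t2 * t5 * t3 * t4
h(h(h(t2, h(t5, t3)), t4), t1) linearizes to t2 * t5 * t3 * t4 * t1
putting the inputs in ascending order: t1 * t2 * t3 * t4 * t5


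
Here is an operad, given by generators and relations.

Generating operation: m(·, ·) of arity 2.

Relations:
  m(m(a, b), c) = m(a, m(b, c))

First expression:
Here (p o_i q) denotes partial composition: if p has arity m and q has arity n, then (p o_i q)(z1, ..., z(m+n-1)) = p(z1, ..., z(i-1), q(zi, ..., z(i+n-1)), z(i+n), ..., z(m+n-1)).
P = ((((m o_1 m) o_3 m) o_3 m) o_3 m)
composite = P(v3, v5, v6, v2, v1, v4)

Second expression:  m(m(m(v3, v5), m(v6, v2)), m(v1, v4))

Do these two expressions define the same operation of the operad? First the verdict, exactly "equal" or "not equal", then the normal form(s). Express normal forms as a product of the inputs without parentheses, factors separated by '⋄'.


equal — both sides give v3 ⋄ v5 ⋄ v6 ⋄ v2 ⋄ v1 ⋄ v4

The first expression, normalized: v3 ⋄ v5 ⋄ v6 ⋄ v2 ⋄ v1 ⋄ v4
The second expression, normalized: v3 ⋄ v5 ⋄ v6 ⋄ v2 ⋄ v1 ⋄ v4
Identical normal forms: equal.


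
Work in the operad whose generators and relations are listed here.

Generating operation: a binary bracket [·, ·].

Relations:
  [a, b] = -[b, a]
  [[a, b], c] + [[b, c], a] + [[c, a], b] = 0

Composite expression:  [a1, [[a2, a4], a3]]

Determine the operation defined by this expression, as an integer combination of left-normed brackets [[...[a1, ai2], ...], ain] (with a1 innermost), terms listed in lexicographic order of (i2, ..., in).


[[[a1, a2], a4], a3] - [[[a1, a3], a2], a4] + [[[a1, a3], a4], a2] - [[[a1, a4], a2], a3]

Expand each bracket as ab - ba; the a1-initial words give the coefficients.
Composite bracket: [a1, [[a2, a4], a3]]
The bracket unfolds into 8 signed words via [a, b] = ab - ba (2^3 = 8).
Words beginning with a1 determine it all:
  a1a2a4a3 (sign +1) contributes +[[[a1, a2], a4], a3]
  a1a3a2a4 (sign -1) contributes -[[[a1, a3], a2], a4]
  a1a3a4a2 (sign +1) contributes +[[[a1, a3], a4], a2]
  a1a4a2a3 (sign -1) contributes -[[[a1, a4], a2], a3]


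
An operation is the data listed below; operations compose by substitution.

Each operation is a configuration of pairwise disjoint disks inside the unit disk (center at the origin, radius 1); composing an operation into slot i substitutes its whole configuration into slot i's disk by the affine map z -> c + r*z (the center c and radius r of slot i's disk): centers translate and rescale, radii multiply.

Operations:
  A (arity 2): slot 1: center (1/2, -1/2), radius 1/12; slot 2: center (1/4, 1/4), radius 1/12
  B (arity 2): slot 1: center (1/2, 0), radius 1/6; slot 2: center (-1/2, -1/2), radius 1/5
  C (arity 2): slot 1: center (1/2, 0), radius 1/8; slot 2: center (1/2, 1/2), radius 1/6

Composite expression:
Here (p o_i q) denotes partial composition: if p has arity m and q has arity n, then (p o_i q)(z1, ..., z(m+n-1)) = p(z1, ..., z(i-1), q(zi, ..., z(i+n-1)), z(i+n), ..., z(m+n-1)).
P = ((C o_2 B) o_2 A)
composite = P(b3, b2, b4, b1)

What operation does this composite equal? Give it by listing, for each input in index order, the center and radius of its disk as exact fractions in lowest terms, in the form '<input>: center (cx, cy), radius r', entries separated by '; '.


Nesting under C composes maps z -> c + r*z down each b-path.
input b3: composing its 1 substitution step yields center (1/2, 0), radius 1/8
input b2: composing its 3 substitution steps yields center (43/72, 35/72), radius 1/432
input b4: composing its 3 substitution steps yields center (85/144, 73/144), radius 1/432
input b1: composing its 2 substitution steps yields center (5/12, 5/12), radius 1/30

b1: center (5/12, 5/12), radius 1/30; b2: center (43/72, 35/72), radius 1/432; b3: center (1/2, 0), radius 1/8; b4: center (85/144, 73/144), radius 1/432


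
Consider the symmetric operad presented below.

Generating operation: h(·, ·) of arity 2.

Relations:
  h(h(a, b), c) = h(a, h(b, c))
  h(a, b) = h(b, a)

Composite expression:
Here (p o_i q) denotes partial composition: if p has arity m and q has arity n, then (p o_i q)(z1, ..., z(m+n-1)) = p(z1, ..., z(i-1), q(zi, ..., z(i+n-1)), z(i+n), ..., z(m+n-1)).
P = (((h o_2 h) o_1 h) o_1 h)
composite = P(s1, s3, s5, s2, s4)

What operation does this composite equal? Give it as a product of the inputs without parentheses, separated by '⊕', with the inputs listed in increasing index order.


s1 ⊕ s2 ⊕ s3 ⊕ s4 ⊕ s5

Any arrangement under h is one operation, so sort the s-inputs.
h(s1, s3) linearizes to s1 ⊕ s3
h(h(s1, s3), s5) linearizes to s1 ⊕ s3 ⊕ s5
h(s2, s4) linearizes to s2 ⊕ s4
h(h(h(s1, s3), s5), h(s2, s4)) linearizes to s1 ⊕ s3 ⊕ s5 ⊕ s2 ⊕ s4
putting the inputs in ascending order: s1 ⊕ s2 ⊕ s3 ⊕ s4 ⊕ s5


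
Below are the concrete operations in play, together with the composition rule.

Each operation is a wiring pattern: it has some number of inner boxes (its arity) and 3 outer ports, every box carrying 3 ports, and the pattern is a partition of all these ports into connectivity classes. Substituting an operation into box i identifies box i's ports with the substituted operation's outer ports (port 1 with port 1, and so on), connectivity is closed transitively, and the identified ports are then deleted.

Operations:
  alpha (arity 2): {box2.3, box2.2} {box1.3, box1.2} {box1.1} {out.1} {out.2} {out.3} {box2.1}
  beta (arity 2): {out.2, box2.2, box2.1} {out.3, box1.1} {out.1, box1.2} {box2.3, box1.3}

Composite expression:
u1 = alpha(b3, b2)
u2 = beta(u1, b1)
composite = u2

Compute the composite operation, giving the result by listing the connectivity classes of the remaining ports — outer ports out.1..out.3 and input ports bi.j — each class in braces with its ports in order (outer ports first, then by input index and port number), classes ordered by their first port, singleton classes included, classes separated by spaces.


{out.1} {out.2, b1.1, b1.2} {out.3} {b1.3} {b2.1} {b2.2, b2.3} {b3.1} {b3.2, b3.3}


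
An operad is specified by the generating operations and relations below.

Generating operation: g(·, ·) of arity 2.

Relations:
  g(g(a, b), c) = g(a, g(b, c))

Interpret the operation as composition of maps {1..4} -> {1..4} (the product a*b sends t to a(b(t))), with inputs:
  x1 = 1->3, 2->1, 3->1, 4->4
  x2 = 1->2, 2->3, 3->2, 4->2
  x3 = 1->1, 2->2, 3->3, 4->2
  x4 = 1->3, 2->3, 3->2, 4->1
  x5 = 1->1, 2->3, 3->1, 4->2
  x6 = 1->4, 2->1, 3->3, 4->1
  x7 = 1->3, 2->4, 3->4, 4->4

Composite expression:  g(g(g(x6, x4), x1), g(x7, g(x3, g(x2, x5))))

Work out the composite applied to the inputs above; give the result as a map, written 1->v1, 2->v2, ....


1->4, 2->4, 3->4, 4->4

g(x6, x4) = 1->3, 2->3, 3->1, 4->4
g(g(x6, x4), x1) = 1->1, 2->3, 3->3, 4->4
g(x2, x5) = 1->2, 2->2, 3->2, 4->3
g(x3, g(x2, x5)) = 1->2, 2->2, 3->2, 4->3
g(x7, g(x3, g(x2, x5))) = 1->4, 2->4, 3->4, 4->4
g(g(g(x6, x4), x1), g(x7, g(x3, g(x2, x5)))) = 1->4, 2->4, 3->4, 4->4


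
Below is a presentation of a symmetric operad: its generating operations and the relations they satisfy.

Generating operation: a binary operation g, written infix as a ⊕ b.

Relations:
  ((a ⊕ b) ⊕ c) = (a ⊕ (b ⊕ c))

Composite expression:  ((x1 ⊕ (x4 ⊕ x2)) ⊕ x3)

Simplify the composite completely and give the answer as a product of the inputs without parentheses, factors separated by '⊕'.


x1 ⊕ x4 ⊕ x2 ⊕ x3

Every regrouping of g is equal, so read the x-inputs in written order.
(x4 ⊕ x2) reduces to x4 ⊕ x2
(x1 ⊕ (x4 ⊕ x2)) reduces to x1 ⊕ x4 ⊕ x2
((x1 ⊕ (x4 ⊕ x2)) ⊕ x3) reduces to x1 ⊕ x4 ⊕ x2 ⊕ x3
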